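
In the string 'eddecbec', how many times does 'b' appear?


Scanning 'eddecbec' for 'b':
  Position 5: 'b' -> MATCH (count: 1)
Total occurrences of 'b': 1

1


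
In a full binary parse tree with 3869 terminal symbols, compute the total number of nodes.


Leaf nodes (terminals): 3869
Internal nodes = n - 1 = 3869 - 1 = 3868
Total = leaves + internal = 3869 + 3868 = 7737

7737


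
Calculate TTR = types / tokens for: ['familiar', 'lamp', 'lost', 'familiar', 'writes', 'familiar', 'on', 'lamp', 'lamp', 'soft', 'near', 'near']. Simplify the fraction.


Tokens: 12
Unique types: ('familiar', 'lamp', 'lost', 'near', 'on', 'soft', 'writes') = 7
TTR = 7/12
Already in lowest terms.

7/12


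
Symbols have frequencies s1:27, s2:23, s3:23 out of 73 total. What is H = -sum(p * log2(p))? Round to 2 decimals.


Computing entropy H = -sum(p_i * log2(p_i)):
  s1: p = 27/73 = 0.3699, -p*log2(p) = 0.5307
  s2: p = 23/73 = 0.3151, -p*log2(p) = 0.5250
  s3: p = 23/73 = 0.3151, -p*log2(p) = 0.5250
H = sum of terms = 1.5807
Rounded to 2 decimals: 1.58

1.58


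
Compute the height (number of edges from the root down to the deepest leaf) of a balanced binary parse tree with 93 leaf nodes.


In a balanced binary tree with n leaves the deepest leaf is ceil(log2(n)) edges below the root.
log2(93) = 6.5392
ceil(6.5392) = 7
height (edges) = 7

7


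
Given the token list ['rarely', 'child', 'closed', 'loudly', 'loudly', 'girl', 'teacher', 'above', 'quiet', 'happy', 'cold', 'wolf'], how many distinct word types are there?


Listing all tokens and tracking unique types:
  Token 1: 'rarely' -> NEW (unique so far: 1)
  Token 2: 'child' -> NEW (unique so far: 2)
  Token 3: 'closed' -> NEW (unique so far: 3)
  Token 4: 'loudly' -> NEW (unique so far: 4)
  Token 5: 'loudly' -> duplicate (unique so far: 4)
  Token 6: 'girl' -> NEW (unique so far: 5)
  Token 7: 'teacher' -> NEW (unique so far: 6)
  Token 8: 'above' -> NEW (unique so far: 7)
  Token 9: 'quiet' -> NEW (unique so far: 8)
  Token 10: 'happy' -> NEW (unique so far: 9)
  Token 11: 'cold' -> NEW (unique so far: 10)
  Token 12: 'wolf' -> NEW (unique so far: 11)
Unique types: ('above', 'child', 'closed', 'cold', 'girl', 'happy', 'loudly', 'quiet', 'rarely', 'teacher', 'wolf')
Vocabulary size: 11

11


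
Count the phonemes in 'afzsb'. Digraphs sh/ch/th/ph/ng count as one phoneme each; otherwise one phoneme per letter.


Parsing 'afzsb' greedily, digraphs first:
  'a' -> vowel phoneme (phonemes so far: 1)
  'f' -> consonant phoneme (phonemes so far: 2)
  'z' -> consonant phoneme (phonemes so far: 3)
  's' -> consonant phoneme (phonemes so far: 4)
  'b' -> consonant phoneme (phonemes so far: 5)
Total phonemes: 5

5


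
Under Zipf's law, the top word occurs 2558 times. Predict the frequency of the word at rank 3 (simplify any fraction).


Zipf's law: freq(rank) = f1 / rank
f1 = 2558, rank = 3
freq = 2558 / 3
GCD(2558, 3) = 1
Simplified: 2558/3

2558/3


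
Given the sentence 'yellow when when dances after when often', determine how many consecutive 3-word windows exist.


Word trigrams from [7] words:
  Trigram 1: (yellow when when)
  Trigram 2: (when when dances)
  Trigram 3: (when dances after)
  Trigram 4: (dances after when)
  Trigram 5: (after when often)
Total word trigrams: 7 - 2 = 5

5


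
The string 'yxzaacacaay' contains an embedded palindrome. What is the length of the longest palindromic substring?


Scanning 'yxzaacacaay' for palindromic substrings.
Substring at positions 3-9: 'aacacaa'.
Check: reverse('aacacaa') = 'aacacaa' -> palindrome confirmed.
Neighbouring characters ('z' / 'y') break symmetry, so it cannot extend further.
No longer palindromic substring exists; longest length = 7

7


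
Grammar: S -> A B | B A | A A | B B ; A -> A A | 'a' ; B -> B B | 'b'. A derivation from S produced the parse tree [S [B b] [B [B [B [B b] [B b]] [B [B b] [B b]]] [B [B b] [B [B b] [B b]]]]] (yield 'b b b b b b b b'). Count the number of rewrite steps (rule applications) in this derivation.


Every bracketed nonterminal node [X ...] in the tree is produced by exactly one rule application.
Reading the tree off as a leftmost derivation:
  Step 1: S  =>  B B   (applied S -> B B)
  Step 2: B B  =>  b B   (applied B -> b)
  Step 3: b B  =>  b B B   (applied B -> B B)
  Step 4: b B B  =>  b B B B   (applied B -> B B)
  Step 5: b B B B  =>  b B B B B   (applied B -> B B)
  Step 6: b B B B B  =>  b b B B B   (applied B -> b)
  Step 7: b b B B B  =>  b b b B B   (applied B -> b)
  Step 8: b b b B B  =>  b b b B B B   (applied B -> B B)
  Step 9: b b b B B B  =>  b b b b B B   (applied B -> b)
  Step 10: b b b b B B  =>  b b b b b B   (applied B -> b)
  Step 11: b b b b b B  =>  b b b b b B B   (applied B -> B B)
  Step 12: b b b b b B B  =>  b b b b b b B   (applied B -> b)
  Step 13: b b b b b b B  =>  b b b b b b B B   (applied B -> B B)
  Step 14: b b b b b b B B  =>  b b b b b b b B   (applied B -> b)
  Step 15: b b b b b b b B  =>  b b b b b b b b   (applied B -> b)
Final yield: b b b b b b b b
Total rewrite steps: 15

15


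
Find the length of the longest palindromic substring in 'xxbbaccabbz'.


Scanning 'xxbbaccabbz' for palindromic substrings.
Substring at positions 2-9: 'bbaccabb'.
Check: reverse('bbaccabb') = 'bbaccabb' -> palindrome confirmed.
Neighbouring characters ('x' / 'z') break symmetry, so it cannot extend further.
No longer palindromic substring exists; longest length = 8

8


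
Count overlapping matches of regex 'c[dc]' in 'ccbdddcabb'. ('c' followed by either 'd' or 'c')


Pattern: c[dc] means 'c' followed by either 'd' or 'c'.
Scanning 'ccbdddcabb' position-by-position:
  Pos 0: window 'cc' -> MATCH
  Pos 1: window 'cb' -> no
  Pos 2: window 'bd' -> no
  Pos 3: window 'dd' -> no
  Pos 4: window 'dd' -> no
  Pos 5: window 'dc' -> no
  Pos 6: window 'ca' -> no
  Pos 7: window 'ab' -> no
  Pos 8: window 'bb' -> no
  Pos 9: window 'b' -> no
Total matches: 1

1


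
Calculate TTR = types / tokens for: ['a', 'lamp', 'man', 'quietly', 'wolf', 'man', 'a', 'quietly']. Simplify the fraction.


Tokens: 8
Unique types: ('a', 'lamp', 'man', 'quietly', 'wolf') = 5
TTR = 5/8
Already in lowest terms.

5/8


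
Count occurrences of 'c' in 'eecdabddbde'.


Scanning 'eecdabddbde' for 'c':
  Position 2: 'c' -> MATCH (count: 1)
Total occurrences of 'c': 1

1


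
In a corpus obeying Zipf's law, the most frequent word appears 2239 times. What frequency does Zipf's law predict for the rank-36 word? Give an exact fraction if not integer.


Zipf's law: freq(rank) = f1 / rank
f1 = 2239, rank = 36
freq = 2239 / 36
GCD(2239, 36) = 1
Simplified: 2239/36

2239/36


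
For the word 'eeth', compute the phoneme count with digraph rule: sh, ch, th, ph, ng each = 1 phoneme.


Parsing 'eeth' greedily, digraphs first:
  'e' -> vowel phoneme (phonemes so far: 1)
  'e' -> vowel phoneme (phonemes so far: 2)
  'th' -> digraph (1 consonant phoneme) (phonemes so far: 3)
Total phonemes: 3

3


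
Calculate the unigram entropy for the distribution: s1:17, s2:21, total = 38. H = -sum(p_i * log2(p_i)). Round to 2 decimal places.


Computing entropy H = -sum(p_i * log2(p_i)):
  s1: p = 17/38 = 0.4474, -p*log2(p) = 0.5192
  s2: p = 21/38 = 0.5526, -p*log2(p) = 0.4728
H = sum of terms = 0.9920
Rounded to 2 decimals: 0.99

0.99


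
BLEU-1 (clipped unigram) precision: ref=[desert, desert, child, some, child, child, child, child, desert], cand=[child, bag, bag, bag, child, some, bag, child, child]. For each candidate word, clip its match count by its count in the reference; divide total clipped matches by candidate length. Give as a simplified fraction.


Reference word counts: {'child': 5, 'desert': 3, 'some': 1}
Checking each candidate word (with clipping):
  'child' -> in reference (ref count 5, used 1/5) -> match (matches: 1)
  'bag' -> not in reference -> no match (matches: 1)
  'bag' -> not in reference -> no match (matches: 1)
  'bag' -> not in reference -> no match (matches: 1)
  'child' -> in reference (ref count 5, used 2/5) -> match (matches: 2)
  'some' -> in reference (ref count 1, used 1/1) -> match (matches: 3)
  'bag' -> not in reference -> no match (matches: 3)
  'child' -> in reference (ref count 5, used 3/5) -> match (matches: 4)
  'child' -> in reference (ref count 5, used 4/5) -> match (matches: 5)
Clipped matches: 5, Candidate length: 9
Precision = 5/9

5/9


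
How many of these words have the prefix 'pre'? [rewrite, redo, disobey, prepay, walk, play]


Checking each word for prefix 'pre':
  'rewrite' -> no (count: 0)
  'redo' -> no (count: 0)
  'disobey' -> no (count: 0)
  'prepay' -> YES, starts with 'pre' (count: 1)
  'walk' -> no (count: 1)
  'play' -> no (count: 1)
Total with prefix 'pre': 1

1


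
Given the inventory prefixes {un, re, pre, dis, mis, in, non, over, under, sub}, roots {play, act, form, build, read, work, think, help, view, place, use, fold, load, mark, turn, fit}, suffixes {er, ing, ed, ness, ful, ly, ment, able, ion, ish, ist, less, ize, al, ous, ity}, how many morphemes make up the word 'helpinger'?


Segmenting 'helpinger' against the inventory:
  'help' -> root (morpheme 1)
  'ing' -> suffix (morpheme 2)
  'er' -> suffix (morpheme 3)
Total morphemes: 3

3


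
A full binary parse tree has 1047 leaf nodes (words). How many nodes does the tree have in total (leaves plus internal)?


Leaf nodes (terminals): 1047
Internal nodes = n - 1 = 1047 - 1 = 1046
Total = leaves + internal = 1047 + 1046 = 2093

2093


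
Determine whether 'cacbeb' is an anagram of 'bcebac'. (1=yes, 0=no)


Sort characters of 'cacbeb': 'abbcce'
Sort characters of 'bcebac': 'abbcce'
Sorted forms match -> they ARE anagrams
Result: 1

1


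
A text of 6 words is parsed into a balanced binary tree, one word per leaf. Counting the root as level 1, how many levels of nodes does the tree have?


In a balanced binary tree with n leaves the deepest leaf is ceil(log2(n)) edges below the root,
so counting node levels inclusive of root and leaves gives ceil(log2(n)) + 1 levels.
log2(6) = 2.5850
ceil(2.5850) = 3
levels = 3 + 1 = 4

4


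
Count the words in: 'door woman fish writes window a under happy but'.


Counting words by splitting on spaces:
  Word 1: 'door'
  Word 2: 'woman'
  Word 3: 'fish'
  Word 4: 'writes'
  Word 5: 'window'
  Word 6: 'a'
  Word 7: 'under'
  Word 8: 'happy'
  Word 9: 'but'
Total words: 9

9


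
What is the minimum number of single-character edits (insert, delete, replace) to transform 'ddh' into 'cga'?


Building DP table for s1='ddh' (len 3) and s2='cga' (len 3):
       c  g  a
    0  1  2  3
  d 1  1  2  3
  d 2  2  2  3
  h 3  3  3  3
Edit distance = dp[3][3] = 3

3


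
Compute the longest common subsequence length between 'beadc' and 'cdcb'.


DP table for LCS of 'beadc' and 'cdcb':
       c  d  c  b
    0  0  0  0  0
  b 0  0  0  0  1
  e 0  0  0  0  1
  a 0  0  0  0  1
  d 0  0  1  1  1
  c 0  1  1  2  2
LCS: 'dc'
LCS length = 2

2


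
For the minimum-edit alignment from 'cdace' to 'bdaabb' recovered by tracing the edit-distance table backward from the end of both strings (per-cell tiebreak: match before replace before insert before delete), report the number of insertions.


Edit distance = 4. Backtracking from cell (5, 6) with preference match > replace > insert > delete,
then listing the resulting alignment 'cdace' -> 'bdaabb' left to right:
  Step 1: replace c->b
  Step 2: keep 'd'
  Step 3: insert 'a' [insertion #1]
  Step 4: keep 'a'
  Step 5: replace c->b
  Step 6: replace e->b
Total insertions: 1

1


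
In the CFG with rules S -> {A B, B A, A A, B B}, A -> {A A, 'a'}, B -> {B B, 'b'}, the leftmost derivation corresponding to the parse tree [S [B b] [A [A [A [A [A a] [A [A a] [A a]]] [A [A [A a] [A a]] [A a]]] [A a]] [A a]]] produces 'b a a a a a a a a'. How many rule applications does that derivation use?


Every bracketed nonterminal node [X ...] in the tree is produced by exactly one rule application.
Reading the tree off as a leftmost derivation:
  Step 1: S  =>  B A   (applied S -> B A)
  Step 2: B A  =>  b A   (applied B -> b)
  Step 3: b A  =>  b A A   (applied A -> A A)
  Step 4: b A A  =>  b A A A   (applied A -> A A)
  Step 5: b A A A  =>  b A A A A   (applied A -> A A)
  Step 6: b A A A A  =>  b A A A A A   (applied A -> A A)
  Step 7: b A A A A A  =>  b a A A A A   (applied A -> a)
  Step 8: b a A A A A  =>  b a A A A A A   (applied A -> A A)
  Step 9: b a A A A A A  =>  b a a A A A A   (applied A -> a)
  Step 10: b a a A A A A  =>  b a a a A A A   (applied A -> a)
  Step 11: b a a a A A A  =>  b a a a A A A A   (applied A -> A A)
  Step 12: b a a a A A A A  =>  b a a a A A A A A   (applied A -> A A)
  Step 13: b a a a A A A A A  =>  b a a a a A A A A   (applied A -> a)
  Step 14: b a a a a A A A A  =>  b a a a a a A A A   (applied A -> a)
  Step 15: b a a a a a A A A  =>  b a a a a a a A A   (applied A -> a)
  Step 16: b a a a a a a A A  =>  b a a a a a a a A   (applied A -> a)
  Step 17: b a a a a a a a A  =>  b a a a a a a a a   (applied A -> a)
Final yield: b a a a a a a a a
Total rewrite steps: 17

17


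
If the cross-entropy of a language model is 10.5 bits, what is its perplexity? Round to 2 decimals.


Perplexity formula: PP = 2^H
H = 10.5
PP = 2^10.5
Decompose: 2^10.5 = 2^10 * 2^0.5 = 2^10 * sqrt(2)
2^10 = 1024, sqrt(2) ~ 1.4142136
PP ~ 1024 * 1.4142136 = 1448.1547264
Rounded to 2 decimals: 1448.15

1448.15


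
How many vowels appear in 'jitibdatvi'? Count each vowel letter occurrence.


Scanning each character of 'jitibdatvi':
  Position 1: 'j' -> consonant (running count: 0)
  Position 2: 'i' -> vowel (running count: 1)
  Position 3: 't' -> consonant (running count: 1)
  Position 4: 'i' -> vowel (running count: 2)
  Position 5: 'b' -> consonant (running count: 2)
  Position 6: 'd' -> consonant (running count: 2)
  Position 7: 'a' -> vowel (running count: 3)
  Position 8: 't' -> consonant (running count: 3)
  Position 9: 'v' -> consonant (running count: 3)
  Position 10: 'i' -> vowel (running count: 4)
Total vowels: 4

4


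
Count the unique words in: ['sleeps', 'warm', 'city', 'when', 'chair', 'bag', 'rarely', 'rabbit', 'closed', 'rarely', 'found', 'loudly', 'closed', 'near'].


Listing all tokens and tracking unique types:
  Token 1: 'sleeps' -> NEW (unique so far: 1)
  Token 2: 'warm' -> NEW (unique so far: 2)
  Token 3: 'city' -> NEW (unique so far: 3)
  Token 4: 'when' -> NEW (unique so far: 4)
  Token 5: 'chair' -> NEW (unique so far: 5)
  Token 6: 'bag' -> NEW (unique so far: 6)
  Token 7: 'rarely' -> NEW (unique so far: 7)
  Token 8: 'rabbit' -> NEW (unique so far: 8)
  Token 9: 'closed' -> NEW (unique so far: 9)
  Token 10: 'rarely' -> duplicate (unique so far: 9)
  Token 11: 'found' -> NEW (unique so far: 10)
  Token 12: 'loudly' -> NEW (unique so far: 11)
  Token 13: 'closed' -> duplicate (unique so far: 11)
  Token 14: 'near' -> NEW (unique so far: 12)
Unique types: ('bag', 'chair', 'city', 'closed', 'found', 'loudly', 'near', 'rabbit', 'rarely', 'sleeps', 'warm', 'when')
Vocabulary size: 12

12


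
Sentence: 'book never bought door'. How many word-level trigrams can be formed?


Word trigrams from [4] words:
  Trigram 1: (book never bought)
  Trigram 2: (never bought door)
Total word trigrams: 4 - 2 = 2

2


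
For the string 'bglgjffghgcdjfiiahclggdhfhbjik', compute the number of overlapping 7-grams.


String 'bglgjffghgcdjfiiahclggdhfhbjik' has length L = 30.
Number of overlapping n-grams = L - n + 1
Substituting: 30 - 7 + 1 = 24

24


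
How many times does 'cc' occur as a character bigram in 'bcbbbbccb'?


Scanning 'bcbbbbccb' for bigram 'cc':
  Position 0: 'bc' -> no
  Position 1: 'cb' -> no
  Position 2: 'bb' -> no
  Position 3: 'bb' -> no
  Position 4: 'bb' -> no
  Position 5: 'bc' -> no
  Position 6: 'cc' -> MATCH
  Position 7: 'cb' -> no
Total matches: 1

1


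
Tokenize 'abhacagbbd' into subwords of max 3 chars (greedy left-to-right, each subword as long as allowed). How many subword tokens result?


'abhacagbbd' has 10 characters.
Chunking with max size 3:
  Chunk 1: 'abh' (positions 0-2)
  Chunk 2: 'aca' (positions 3-5)
  Chunk 3: 'gbb' (positions 6-8)
  Chunk 4: 'd' (positions 9-9)
Total chunks: ceil(10 / 3) = 4

4


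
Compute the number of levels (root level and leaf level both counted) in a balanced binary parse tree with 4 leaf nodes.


In a balanced binary tree with n leaves the deepest leaf is ceil(log2(n)) edges below the root,
so counting node levels inclusive of root and leaves gives ceil(log2(n)) + 1 levels.
log2(4) = 2.0000
ceil(2.0000) = 2
levels = 2 + 1 = 3

3


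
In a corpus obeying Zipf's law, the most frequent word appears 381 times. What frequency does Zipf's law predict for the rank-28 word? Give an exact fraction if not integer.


Zipf's law: freq(rank) = f1 / rank
f1 = 381, rank = 28
freq = 381 / 28
GCD(381, 28) = 1
Simplified: 381/28

381/28


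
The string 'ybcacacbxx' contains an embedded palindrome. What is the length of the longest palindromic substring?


Scanning 'ybcacacbxx' for palindromic substrings.
Substring at positions 1-7: 'bcacacb'.
Check: reverse('bcacacb') = 'bcacacb' -> palindrome confirmed.
Neighbouring characters ('y' / 'x') break symmetry, so it cannot extend further.
No longer palindromic substring exists; longest length = 7

7


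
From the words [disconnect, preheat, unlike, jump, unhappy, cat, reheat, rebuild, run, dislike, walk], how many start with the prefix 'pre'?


Checking each word for prefix 'pre':
  'disconnect' -> no (count: 0)
  'preheat' -> YES, starts with 'pre' (count: 1)
  'unlike' -> no (count: 1)
  'jump' -> no (count: 1)
  'unhappy' -> no (count: 1)
  'cat' -> no (count: 1)
  'reheat' -> no (count: 1)
  'rebuild' -> no (count: 1)
  'run' -> no (count: 1)
  'dislike' -> no (count: 1)
  'walk' -> no (count: 1)
Total with prefix 'pre': 1

1


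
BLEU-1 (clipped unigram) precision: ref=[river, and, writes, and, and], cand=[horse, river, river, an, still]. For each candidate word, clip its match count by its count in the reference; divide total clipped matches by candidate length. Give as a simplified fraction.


Reference word counts: {'and': 3, 'river': 1, 'writes': 1}
Checking each candidate word (with clipping):
  'horse' -> not in reference -> no match (matches: 0)
  'river' -> in reference (ref count 1, used 1/1) -> match (matches: 1)
  'river' -> ref count 1 already used up (1/1) -> clipped, no match (matches: 1)
  'an' -> not in reference -> no match (matches: 1)
  'still' -> not in reference -> no match (matches: 1)
Clipped matches: 1, Candidate length: 5
Precision = 1/5

1/5


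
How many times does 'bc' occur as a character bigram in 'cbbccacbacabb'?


Scanning 'cbbccacbacabb' for bigram 'bc':
  Position 0: 'cb' -> no
  Position 1: 'bb' -> no
  Position 2: 'bc' -> MATCH
  Position 3: 'cc' -> no
  Position 4: 'ca' -> no
  Position 5: 'ac' -> no
  Position 6: 'cb' -> no
  Position 7: 'ba' -> no
  Position 8: 'ac' -> no
  Position 9: 'ca' -> no
  Position 10: 'ab' -> no
  Position 11: 'bb' -> no
Total matches: 1

1


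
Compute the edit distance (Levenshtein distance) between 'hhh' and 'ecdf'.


Building DP table for s1='hhh' (len 3) and s2='ecdf' (len 4):
       e  c  d  f
    0  1  2  3  4
  h 1  1  2  3  4
  h 2  2  2  3  4
  h 3  3  3  3  4
Edit distance = dp[3][4] = 4

4


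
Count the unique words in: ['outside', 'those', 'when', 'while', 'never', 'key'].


Listing all tokens and tracking unique types:
  Token 1: 'outside' -> NEW (unique so far: 1)
  Token 2: 'those' -> NEW (unique so far: 2)
  Token 3: 'when' -> NEW (unique so far: 3)
  Token 4: 'while' -> NEW (unique so far: 4)
  Token 5: 'never' -> NEW (unique so far: 5)
  Token 6: 'key' -> NEW (unique so far: 6)
Unique types: ('key', 'never', 'outside', 'those', 'when', 'while')
Vocabulary size: 6

6


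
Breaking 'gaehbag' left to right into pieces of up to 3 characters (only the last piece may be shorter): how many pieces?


'gaehbag' has 7 characters.
Chunking with max size 3:
  Chunk 1: 'gae' (positions 0-2)
  Chunk 2: 'hba' (positions 3-5)
  Chunk 3: 'g' (positions 6-6)
Total chunks: ceil(7 / 3) = 3

3


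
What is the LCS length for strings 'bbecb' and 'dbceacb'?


DP table for LCS of 'bbecb' and 'dbceacb':
       d  b  c  e  a  c  b
    0  0  0  0  0  0  0  0
  b 0  0  1  1  1  1  1  1
  b 0  0  1  1  1  1  1  2
  e 0  0  1  1  2  2  2  2
  c 0  0  1  2  2  2  3  3
  b 0  0  1  2  2  2  3  4
LCS: 'becb'
LCS length = 4

4


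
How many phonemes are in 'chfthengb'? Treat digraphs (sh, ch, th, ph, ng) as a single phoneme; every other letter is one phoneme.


Parsing 'chfthengb' greedily, digraphs first:
  'ch' -> digraph (1 consonant phoneme) (phonemes so far: 1)
  'f' -> consonant phoneme (phonemes so far: 2)
  'th' -> digraph (1 consonant phoneme) (phonemes so far: 3)
  'e' -> vowel phoneme (phonemes so far: 4)
  'ng' -> digraph (1 consonant phoneme) (phonemes so far: 5)
  'b' -> consonant phoneme (phonemes so far: 6)
Total phonemes: 6

6


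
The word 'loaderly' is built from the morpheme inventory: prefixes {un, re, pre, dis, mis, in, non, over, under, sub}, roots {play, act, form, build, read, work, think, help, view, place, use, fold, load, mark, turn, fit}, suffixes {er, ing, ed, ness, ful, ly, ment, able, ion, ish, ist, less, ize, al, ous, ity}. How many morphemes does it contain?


Segmenting 'loaderly' against the inventory:
  'load' -> root (morpheme 1)
  'er' -> suffix (morpheme 2)
  'ly' -> suffix (morpheme 3)
Total morphemes: 3

3


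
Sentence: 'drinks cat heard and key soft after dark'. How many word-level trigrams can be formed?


Word trigrams from [8] words:
  Trigram 1: (drinks cat heard)
  Trigram 2: (cat heard and)
  Trigram 3: (heard and key)
  Trigram 4: (and key soft)
  Trigram 5: (key soft after)
  Trigram 6: (soft after dark)
Total word trigrams: 8 - 2 = 6

6


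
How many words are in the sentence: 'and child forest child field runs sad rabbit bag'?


Counting words by splitting on spaces:
  Word 1: 'and'
  Word 2: 'child'
  Word 3: 'forest'
  Word 4: 'child'
  Word 5: 'field'
  Word 6: 'runs'
  Word 7: 'sad'
  Word 8: 'rabbit'
  Word 9: 'bag'
Total words: 9

9


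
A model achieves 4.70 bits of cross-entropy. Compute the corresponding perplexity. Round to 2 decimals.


Perplexity formula: PP = 2^H
H = 4.70
PP = 2^4.70
Decompose: 2^4.70 = 2^4 * 2^0.70
2^4 = 16, 2^0.70 ~ 1.6245048
PP ~ 16 * 1.6245048 = 25.9920768
Rounded to 2 decimals: 25.99

25.99


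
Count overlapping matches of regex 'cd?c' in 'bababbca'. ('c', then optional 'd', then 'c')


Pattern: cd?c means 'c', then optional 'd', then 'c'.
Scanning 'bababbca' position-by-position:
  Pos 0: window 'bab' -> no
  Pos 1: window 'aba' -> no
  Pos 2: window 'bab' -> no
  Pos 3: window 'abb' -> no
  Pos 4: window 'bbc' -> no
  Pos 5: window 'bca' -> no
  Pos 6: window 'ca' -> no
  Pos 7: window 'a' -> no
Total matches: 0

0


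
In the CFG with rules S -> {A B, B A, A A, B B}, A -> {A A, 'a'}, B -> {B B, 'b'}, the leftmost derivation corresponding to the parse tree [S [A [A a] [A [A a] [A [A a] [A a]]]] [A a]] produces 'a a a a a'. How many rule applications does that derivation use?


Every bracketed nonterminal node [X ...] in the tree is produced by exactly one rule application.
Reading the tree off as a leftmost derivation:
  Step 1: S  =>  A A   (applied S -> A A)
  Step 2: A A  =>  A A A   (applied A -> A A)
  Step 3: A A A  =>  a A A   (applied A -> a)
  Step 4: a A A  =>  a A A A   (applied A -> A A)
  Step 5: a A A A  =>  a a A A   (applied A -> a)
  Step 6: a a A A  =>  a a A A A   (applied A -> A A)
  Step 7: a a A A A  =>  a a a A A   (applied A -> a)
  Step 8: a a a A A  =>  a a a a A   (applied A -> a)
  Step 9: a a a a A  =>  a a a a a   (applied A -> a)
Final yield: a a a a a
Total rewrite steps: 9

9


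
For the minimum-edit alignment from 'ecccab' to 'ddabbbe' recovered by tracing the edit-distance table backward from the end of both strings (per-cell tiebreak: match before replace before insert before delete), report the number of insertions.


Edit distance = 6. Backtracking from cell (6, 7) with preference match > replace > insert > delete,
then listing the resulting alignment 'ecccab' -> 'ddabbbe' left to right:
  Step 1: replace e->d
  Step 2: replace c->d
  Step 3: replace c->a
  Step 4: replace c->b
  Step 5: replace a->b
  Step 6: keep 'b'
  Step 7: insert 'e' [insertion #1]
Total insertions: 1

1


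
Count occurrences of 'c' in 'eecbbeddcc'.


Scanning 'eecbbeddcc' for 'c':
  Position 2: 'c' -> MATCH (count: 1)
  Position 8: 'c' -> MATCH (count: 2)
  Position 9: 'c' -> MATCH (count: 3)
Total occurrences of 'c': 3

3


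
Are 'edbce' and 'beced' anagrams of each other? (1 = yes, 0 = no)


Sort characters of 'edbce': 'bcdee'
Sort characters of 'beced': 'bcdee'
Sorted forms match -> they ARE anagrams
Result: 1

1


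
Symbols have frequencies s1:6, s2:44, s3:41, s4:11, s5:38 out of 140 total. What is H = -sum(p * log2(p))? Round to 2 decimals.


Computing entropy H = -sum(p_i * log2(p_i)):
  s1: p = 6/140 = 0.0429, -p*log2(p) = 0.1948
  s2: p = 44/140 = 0.3143, -p*log2(p) = 0.5248
  s3: p = 41/140 = 0.2929, -p*log2(p) = 0.5189
  s4: p = 11/140 = 0.0786, -p*log2(p) = 0.2883
  s5: p = 38/140 = 0.2714, -p*log2(p) = 0.5107
H = sum of terms = 2.0375
Rounded to 2 decimals: 2.04

2.04


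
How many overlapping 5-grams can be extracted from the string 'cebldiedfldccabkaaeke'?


String 'cebldiedfldccabkaaeke' has length L = 21.
Number of overlapping n-grams = L - n + 1
Substituting: 21 - 5 + 1 = 17

17


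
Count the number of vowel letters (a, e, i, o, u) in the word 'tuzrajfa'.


Scanning each character of 'tuzrajfa':
  Position 1: 't' -> consonant (running count: 0)
  Position 2: 'u' -> vowel (running count: 1)
  Position 3: 'z' -> consonant (running count: 1)
  Position 4: 'r' -> consonant (running count: 1)
  Position 5: 'a' -> vowel (running count: 2)
  Position 6: 'j' -> consonant (running count: 2)
  Position 7: 'f' -> consonant (running count: 2)
  Position 8: 'a' -> vowel (running count: 3)
Total vowels: 3

3


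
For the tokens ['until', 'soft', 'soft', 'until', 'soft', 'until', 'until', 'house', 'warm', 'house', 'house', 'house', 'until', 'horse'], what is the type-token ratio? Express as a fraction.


Tokens: 14
Unique types: ('horse', 'house', 'soft', 'until', 'warm') = 5
TTR = 5/14
Already in lowest terms.

5/14


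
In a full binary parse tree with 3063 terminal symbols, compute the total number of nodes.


Leaf nodes (terminals): 3063
Internal nodes = n - 1 = 3063 - 1 = 3062
Total = leaves + internal = 3063 + 3062 = 6125

6125


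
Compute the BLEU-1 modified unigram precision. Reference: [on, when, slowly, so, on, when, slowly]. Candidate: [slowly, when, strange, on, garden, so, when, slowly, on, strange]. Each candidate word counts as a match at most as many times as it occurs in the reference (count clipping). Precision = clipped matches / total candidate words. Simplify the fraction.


Reference word counts: {'on': 2, 'slowly': 2, 'so': 1, 'when': 2}
Checking each candidate word (with clipping):
  'slowly' -> in reference (ref count 2, used 1/2) -> match (matches: 1)
  'when' -> in reference (ref count 2, used 1/2) -> match (matches: 2)
  'strange' -> not in reference -> no match (matches: 2)
  'on' -> in reference (ref count 2, used 1/2) -> match (matches: 3)
  'garden' -> not in reference -> no match (matches: 3)
  'so' -> in reference (ref count 1, used 1/1) -> match (matches: 4)
  'when' -> in reference (ref count 2, used 2/2) -> match (matches: 5)
  'slowly' -> in reference (ref count 2, used 2/2) -> match (matches: 6)
  'on' -> in reference (ref count 2, used 2/2) -> match (matches: 7)
  'strange' -> not in reference -> no match (matches: 7)
Clipped matches: 7, Candidate length: 10
Precision = 7/10

7/10


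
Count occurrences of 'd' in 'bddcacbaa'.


Scanning 'bddcacbaa' for 'd':
  Position 1: 'd' -> MATCH (count: 1)
  Position 2: 'd' -> MATCH (count: 2)
Total occurrences of 'd': 2

2


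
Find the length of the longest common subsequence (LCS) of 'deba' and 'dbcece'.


DP table for LCS of 'deba' and 'dbcece':
       d  b  c  e  c  e
    0  0  0  0  0  0  0
  d 0  1  1  1  1  1  1
  e 0  1  1  1  2  2  2
  b 0  1  2  2  2  2  2
  a 0  1  2  2  2  2  2
LCS: 'de'
LCS length = 2

2


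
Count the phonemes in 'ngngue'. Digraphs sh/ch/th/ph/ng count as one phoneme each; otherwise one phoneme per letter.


Parsing 'ngngue' greedily, digraphs first:
  'ng' -> digraph (1 consonant phoneme) (phonemes so far: 1)
  'ng' -> digraph (1 consonant phoneme) (phonemes so far: 2)
  'u' -> vowel phoneme (phonemes so far: 3)
  'e' -> vowel phoneme (phonemes so far: 4)
Total phonemes: 4

4


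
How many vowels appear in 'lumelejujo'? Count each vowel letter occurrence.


Scanning each character of 'lumelejujo':
  Position 1: 'l' -> consonant (running count: 0)
  Position 2: 'u' -> vowel (running count: 1)
  Position 3: 'm' -> consonant (running count: 1)
  Position 4: 'e' -> vowel (running count: 2)
  Position 5: 'l' -> consonant (running count: 2)
  Position 6: 'e' -> vowel (running count: 3)
  Position 7: 'j' -> consonant (running count: 3)
  Position 8: 'u' -> vowel (running count: 4)
  Position 9: 'j' -> consonant (running count: 4)
  Position 10: 'o' -> vowel (running count: 5)
Total vowels: 5

5


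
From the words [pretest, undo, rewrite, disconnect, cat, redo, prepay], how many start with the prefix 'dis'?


Checking each word for prefix 'dis':
  'pretest' -> no (count: 0)
  'undo' -> no (count: 0)
  'rewrite' -> no (count: 0)
  'disconnect' -> YES, starts with 'dis' (count: 1)
  'cat' -> no (count: 1)
  'redo' -> no (count: 1)
  'prepay' -> no (count: 1)
Total with prefix 'dis': 1

1


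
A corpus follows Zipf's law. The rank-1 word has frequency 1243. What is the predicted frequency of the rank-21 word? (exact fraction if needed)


Zipf's law: freq(rank) = f1 / rank
f1 = 1243, rank = 21
freq = 1243 / 21
GCD(1243, 21) = 1
Simplified: 1243/21

1243/21


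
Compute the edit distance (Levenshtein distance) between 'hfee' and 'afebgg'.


Building DP table for s1='hfee' (len 4) and s2='afebgg' (len 6):
       a  f  e  b  g  g
    0  1  2  3  4  5  6
  h 1  1  2  3  4  5  6
  f 2  2  1  2  3  4  5
  e 3  3  2  1  2  3  4
  e 4  4  3  2  2  3  4
Edit distance = dp[4][6] = 4

4


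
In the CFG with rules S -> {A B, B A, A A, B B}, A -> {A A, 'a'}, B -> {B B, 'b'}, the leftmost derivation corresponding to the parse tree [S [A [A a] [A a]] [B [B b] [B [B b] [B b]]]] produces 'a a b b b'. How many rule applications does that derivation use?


Every bracketed nonterminal node [X ...] in the tree is produced by exactly one rule application.
Reading the tree off as a leftmost derivation:
  Step 1: S  =>  A B   (applied S -> A B)
  Step 2: A B  =>  A A B   (applied A -> A A)
  Step 3: A A B  =>  a A B   (applied A -> a)
  Step 4: a A B  =>  a a B   (applied A -> a)
  Step 5: a a B  =>  a a B B   (applied B -> B B)
  Step 6: a a B B  =>  a a b B   (applied B -> b)
  Step 7: a a b B  =>  a a b B B   (applied B -> B B)
  Step 8: a a b B B  =>  a a b b B   (applied B -> b)
  Step 9: a a b b B  =>  a a b b b   (applied B -> b)
Final yield: a a b b b
Total rewrite steps: 9

9


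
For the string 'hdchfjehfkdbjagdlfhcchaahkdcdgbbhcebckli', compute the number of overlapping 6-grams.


String 'hdchfjehfkdbjagdlfhcchaahkdcdgbbhcebckli' has length L = 40.
Number of overlapping n-grams = L - n + 1
Substituting: 40 - 6 + 1 = 35

35


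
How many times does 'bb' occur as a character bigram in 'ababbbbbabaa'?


Scanning 'ababbbbbabaa' for bigram 'bb':
  Position 0: 'ab' -> no
  Position 1: 'ba' -> no
  Position 2: 'ab' -> no
  Position 3: 'bb' -> MATCH
  Position 4: 'bb' -> MATCH
  Position 5: 'bb' -> MATCH
  Position 6: 'bb' -> MATCH
  Position 7: 'ba' -> no
  Position 8: 'ab' -> no
  Position 9: 'ba' -> no
  Position 10: 'aa' -> no
Total matches: 4

4


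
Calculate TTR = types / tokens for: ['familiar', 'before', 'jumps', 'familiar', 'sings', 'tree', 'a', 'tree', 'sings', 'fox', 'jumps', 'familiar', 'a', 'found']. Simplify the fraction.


Tokens: 14
Unique types: ('a', 'before', 'familiar', 'found', 'fox', 'jumps', 'sings', 'tree') = 8
TTR = 8/14
Simplify: divide both by 2 -> 4/7
TTR = 4/7

4/7


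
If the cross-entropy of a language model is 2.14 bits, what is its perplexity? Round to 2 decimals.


Perplexity formula: PP = 2^H
H = 2.14
PP = 2^2.14
Decompose: 2^2.14 = 2^2 * 2^0.14
2^2 = 4, 2^0.14 ~ 1.1019051
PP ~ 4 * 1.1019051 = 4.4076204
Rounded to 2 decimals: 4.41

4.41


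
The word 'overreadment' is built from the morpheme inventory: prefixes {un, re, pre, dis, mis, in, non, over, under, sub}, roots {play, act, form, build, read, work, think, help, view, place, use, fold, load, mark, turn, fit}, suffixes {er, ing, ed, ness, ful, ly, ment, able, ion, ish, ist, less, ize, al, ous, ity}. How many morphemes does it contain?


Segmenting 'overreadment' against the inventory:
  'over' -> prefix (morpheme 1)
  'read' -> root (morpheme 2)
  'ment' -> suffix (morpheme 3)
Total morphemes: 3

3


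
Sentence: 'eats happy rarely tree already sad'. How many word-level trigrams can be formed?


Word trigrams from [6] words:
  Trigram 1: (eats happy rarely)
  Trigram 2: (happy rarely tree)
  Trigram 3: (rarely tree already)
  Trigram 4: (tree already sad)
Total word trigrams: 6 - 2 = 4

4


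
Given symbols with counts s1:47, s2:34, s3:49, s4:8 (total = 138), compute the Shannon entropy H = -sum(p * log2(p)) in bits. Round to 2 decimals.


Computing entropy H = -sum(p_i * log2(p_i)):
  s1: p = 47/138 = 0.3406, -p*log2(p) = 0.5292
  s2: p = 34/138 = 0.2464, -p*log2(p) = 0.4979
  s3: p = 49/138 = 0.3551, -p*log2(p) = 0.5304
  s4: p = 8/138 = 0.0580, -p*log2(p) = 0.2382
H = sum of terms = 1.7957
Rounded to 2 decimals: 1.80

1.80


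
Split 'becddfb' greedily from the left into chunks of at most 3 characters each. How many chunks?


'becddfb' has 7 characters.
Chunking with max size 3:
  Chunk 1: 'bec' (positions 0-2)
  Chunk 2: 'ddf' (positions 3-5)
  Chunk 3: 'b' (positions 6-6)
Total chunks: ceil(7 / 3) = 3

3


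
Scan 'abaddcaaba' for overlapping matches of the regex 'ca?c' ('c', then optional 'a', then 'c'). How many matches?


Pattern: ca?c means 'c', then optional 'a', then 'c'.
Scanning 'abaddcaaba' position-by-position:
  Pos 0: window 'aba' -> no
  Pos 1: window 'bad' -> no
  Pos 2: window 'add' -> no
  Pos 3: window 'ddc' -> no
  Pos 4: window 'dca' -> no
  Pos 5: window 'caa' -> no
  Pos 6: window 'aab' -> no
  Pos 7: window 'aba' -> no
  Pos 8: window 'ba' -> no
  Pos 9: window 'a' -> no
Total matches: 0

0


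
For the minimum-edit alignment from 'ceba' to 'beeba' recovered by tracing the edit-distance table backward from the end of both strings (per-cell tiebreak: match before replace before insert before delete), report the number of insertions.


Edit distance = 2. Backtracking from cell (4, 5) with preference match > replace > insert > delete,
then listing the resulting alignment 'ceba' -> 'beeba' left to right:
  Step 1: insert 'b' [insertion #1]
  Step 2: replace c->e
  Step 3: keep 'e'
  Step 4: keep 'b'
  Step 5: keep 'a'
Total insertions: 1

1


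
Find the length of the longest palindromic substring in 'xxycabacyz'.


Scanning 'xxycabacyz' for palindromic substrings.
Substring at positions 2-8: 'ycabacy'.
Check: reverse('ycabacy') = 'ycabacy' -> palindrome confirmed.
Neighbouring characters ('x' / 'z') break symmetry, so it cannot extend further.
No longer palindromic substring exists; longest length = 7

7


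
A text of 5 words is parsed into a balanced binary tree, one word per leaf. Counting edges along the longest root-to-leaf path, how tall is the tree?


In a balanced binary tree with n leaves the deepest leaf is ceil(log2(n)) edges below the root.
log2(5) = 2.3219
ceil(2.3219) = 3
height (edges) = 3

3


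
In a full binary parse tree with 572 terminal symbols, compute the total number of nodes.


Leaf nodes (terminals): 572
Internal nodes = n - 1 = 572 - 1 = 571
Total = leaves + internal = 572 + 571 = 1143

1143


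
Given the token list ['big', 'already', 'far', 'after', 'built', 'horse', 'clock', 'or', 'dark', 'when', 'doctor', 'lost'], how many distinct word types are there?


Listing all tokens and tracking unique types:
  Token 1: 'big' -> NEW (unique so far: 1)
  Token 2: 'already' -> NEW (unique so far: 2)
  Token 3: 'far' -> NEW (unique so far: 3)
  Token 4: 'after' -> NEW (unique so far: 4)
  Token 5: 'built' -> NEW (unique so far: 5)
  Token 6: 'horse' -> NEW (unique so far: 6)
  Token 7: 'clock' -> NEW (unique so far: 7)
  Token 8: 'or' -> NEW (unique so far: 8)
  Token 9: 'dark' -> NEW (unique so far: 9)
  Token 10: 'when' -> NEW (unique so far: 10)
  Token 11: 'doctor' -> NEW (unique so far: 11)
  Token 12: 'lost' -> NEW (unique so far: 12)
Unique types: ('after', 'already', 'big', 'built', 'clock', 'dark', 'doctor', 'far', 'horse', 'lost', 'or', 'when')
Vocabulary size: 12

12


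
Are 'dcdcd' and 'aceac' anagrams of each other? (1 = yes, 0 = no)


Sort characters of 'dcdcd': 'ccddd'
Sort characters of 'aceac': 'aacce'
Sorted forms differ -> they are NOT anagrams
Result: 0

0


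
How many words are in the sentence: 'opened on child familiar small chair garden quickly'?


Counting words by splitting on spaces:
  Word 1: 'opened'
  Word 2: 'on'
  Word 3: 'child'
  Word 4: 'familiar'
  Word 5: 'small'
  Word 6: 'chair'
  Word 7: 'garden'
  Word 8: 'quickly'
Total words: 8

8


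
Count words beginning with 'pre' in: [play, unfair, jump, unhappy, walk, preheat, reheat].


Checking each word for prefix 'pre':
  'play' -> no (count: 0)
  'unfair' -> no (count: 0)
  'jump' -> no (count: 0)
  'unhappy' -> no (count: 0)
  'walk' -> no (count: 0)
  'preheat' -> YES, starts with 'pre' (count: 1)
  'reheat' -> no (count: 1)
Total with prefix 'pre': 1

1


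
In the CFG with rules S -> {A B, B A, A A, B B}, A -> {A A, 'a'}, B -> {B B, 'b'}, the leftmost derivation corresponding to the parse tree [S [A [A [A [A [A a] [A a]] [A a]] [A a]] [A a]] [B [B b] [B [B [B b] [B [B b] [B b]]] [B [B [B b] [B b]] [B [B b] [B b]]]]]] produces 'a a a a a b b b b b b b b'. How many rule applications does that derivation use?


Every bracketed nonterminal node [X ...] in the tree is produced by exactly one rule application.
Reading the tree off as a leftmost derivation:
  Step 1: S  =>  A B   (applied S -> A B)
  Step 2: A B  =>  A A B   (applied A -> A A)
  Step 3: A A B  =>  A A A B   (applied A -> A A)
  Step 4: A A A B  =>  A A A A B   (applied A -> A A)
  Step 5: A A A A B  =>  A A A A A B   (applied A -> A A)
  Step 6: A A A A A B  =>  a A A A A B   (applied A -> a)
  Step 7: a A A A A B  =>  a a A A A B   (applied A -> a)
  Step 8: a a A A A B  =>  a a a A A B   (applied A -> a)
  Step 9: a a a A A B  =>  a a a a A B   (applied A -> a)
  Step 10: a a a a A B  =>  a a a a a B   (applied A -> a)
  Step 11: a a a a a B  =>  a a a a a B B   (applied B -> B B)
  Step 12: a a a a a B B  =>  a a a a a b B   (applied B -> b)
  Step 13: a a a a a b B  =>  a a a a a b B B   (applied B -> B B)
  Step 14: a a a a a b B B  =>  a a a a a b B B B   (applied B -> B B)
  Step 15: a a a a a b B B B  =>  a a a a a b b B B   (applied B -> b)
  Step 16: a a a a a b b B B  =>  a a a a a b b B B B   (applied B -> B B)
  Step 17: a a a a a b b B B B  =>  a a a a a b b b B B   (applied B -> b)
  Step 18: a a a a a b b b B B  =>  a a a a a b b b b B   (applied B -> b)
  Step 19: a a a a a b b b b B  =>  a a a a a b b b b B B   (applied B -> B B)
  Step 20: a a a a a b b b b B B  =>  a a a a a b b b b B B B   (applied B -> B B)
  Step 21: a a a a a b b b b B B B  =>  a a a a a b b b b b B B   (applied B -> b)
  Step 22: a a a a a b b b b b B B  =>  a a a a a b b b b b b B   (applied B -> b)
  Step 23: a a a a a b b b b b b B  =>  a a a a a b b b b b b B B   (applied B -> B B)
  Step 24: a a a a a b b b b b b B B  =>  a a a a a b b b b b b b B   (applied B -> b)
  Step 25: a a a a a b b b b b b b B  =>  a a a a a b b b b b b b b   (applied B -> b)
Final yield: a a a a a b b b b b b b b
Total rewrite steps: 25

25
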